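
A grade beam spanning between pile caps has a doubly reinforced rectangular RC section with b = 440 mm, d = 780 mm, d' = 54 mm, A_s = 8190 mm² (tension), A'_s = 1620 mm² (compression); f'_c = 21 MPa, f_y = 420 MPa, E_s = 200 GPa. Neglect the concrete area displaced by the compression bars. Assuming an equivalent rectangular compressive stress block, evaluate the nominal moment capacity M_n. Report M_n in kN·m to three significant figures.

Assume both tension and compression steel yield.
Net tension couple steel: A_s − A'_s = 6570 mm².
a = (A_s − A'_s) f_y / (0.85 f'_c b) = 2759400/(0.85 × 21 × 440) = 351.34 mm.
c = a/β₁ = 351.34/0.85 = 413.34 mm; ε'_s = 0.003(c − d')/c = 0.0026 ≥ f_y/E_s = 0.0021, so compression steel does yield.
M_n = (A_s − A'_s) f_y (d − a/2) + A'_s f_y (d − d') = [2759400 × (780 − 175.67) + 680400 × (780 − 54)] × 10⁻⁶ = 1667.59 + 493.97 = 2161.56 kN·m.

M_n ≈ 2160 kN·m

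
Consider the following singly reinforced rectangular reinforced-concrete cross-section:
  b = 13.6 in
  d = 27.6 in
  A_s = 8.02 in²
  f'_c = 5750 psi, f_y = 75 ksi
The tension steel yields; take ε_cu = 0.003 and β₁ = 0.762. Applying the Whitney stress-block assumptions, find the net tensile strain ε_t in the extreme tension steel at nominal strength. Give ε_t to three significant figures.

ε_t ≈ 0.00397

a = A_s f_y/(0.85 f'_c b) = 9.049 in.
β₁ = 0.762, so c = a/β₁ = 9.049/0.762 = 11.875 in.
From the linear strain diagram with ε_cu = 0.003: ε_t = 0.003 (d − c)/c = 0.003 × (27.6 − 11.875)/11.875 = 0.00397.
ε_t < 0.004 — the section is over-reinforced for flexure under ACI limits.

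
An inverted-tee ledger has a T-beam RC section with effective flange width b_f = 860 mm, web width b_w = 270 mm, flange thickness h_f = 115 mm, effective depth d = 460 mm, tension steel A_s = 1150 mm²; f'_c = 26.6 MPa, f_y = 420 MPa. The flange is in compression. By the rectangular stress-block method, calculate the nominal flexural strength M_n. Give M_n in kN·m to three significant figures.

Tension: T = A_s f_y = 1150 × 420 = 483000 N.
Try a within the flange: a = T/(0.85 f'_c b_f) = 483000/(0.85 × 26.6 × 860) = 24.84 mm.
Since a = 24.84 ≤ h_f = 115 mm, the stress block lies entirely in the flange; analyse as a rectangular beam of width b_f.
M_n = T(d − a/2) = 483000 × (460 − 12.42) = 216.18 × 10⁶ N·mm.
M_n = 216.18 kN·m.

M_n ≈ 216 kN·m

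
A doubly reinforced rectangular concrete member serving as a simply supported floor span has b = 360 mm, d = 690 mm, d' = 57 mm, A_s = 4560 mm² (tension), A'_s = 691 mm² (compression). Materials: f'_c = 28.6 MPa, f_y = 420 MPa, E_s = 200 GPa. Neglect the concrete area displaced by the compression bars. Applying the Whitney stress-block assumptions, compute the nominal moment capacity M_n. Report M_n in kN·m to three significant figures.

M_n ≈ 1150 kN·m

Assume both tension and compression steel yield.
Net tension couple steel: A_s − A'_s = 3869 mm².
a = (A_s − A'_s) f_y / (0.85 f'_c b) = 1624980/(0.85 × 28.6 × 360) = 185.68 mm.
c = a/β₁ = 185.68/0.846 = 219.48 mm; ε'_s = 0.003(c − d')/c = 0.0022 ≥ f_y/E_s = 0.0021, so compression steel does yield.
M_n = (A_s − A'_s) f_y (d − a/2) + A'_s f_y (d − d') = [1624980 × (690 − 92.84) + 290220 × (690 − 57)] × 10⁻⁶ = 970.37 + 183.71 = 1154.08 kN·m.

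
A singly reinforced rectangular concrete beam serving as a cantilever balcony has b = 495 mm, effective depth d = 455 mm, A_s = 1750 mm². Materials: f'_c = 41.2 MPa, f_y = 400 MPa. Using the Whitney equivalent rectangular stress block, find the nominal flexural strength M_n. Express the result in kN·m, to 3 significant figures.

M_n ≈ 304 kN·m

T = A_s f_y = 1750 × 400 = 700000 N = 700 kN.
From C = T: a = T/(0.85 f'_c b) = 700000/(0.85 × 41.2 × 495) = 40.38 mm.
M_n = T(d − a/2) = 700 kN × (455 − 20.19) mm = 304.37 kN·m.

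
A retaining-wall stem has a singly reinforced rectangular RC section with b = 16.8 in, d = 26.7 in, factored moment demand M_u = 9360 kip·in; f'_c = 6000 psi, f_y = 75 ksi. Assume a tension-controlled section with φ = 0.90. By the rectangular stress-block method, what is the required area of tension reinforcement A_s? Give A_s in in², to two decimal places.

M_n = M_u/φ = 9360/0.90 = 10400 kip·in.
From M_n = 0.85 f'_c a b (d − a/2):
a = d − √(d² − 2M_n/(0.85 f'_c b)) = 26.7 − √(26.7² − 2 × 10400/(0.85 × 6 × 16.8)) = 5.018 in.
A_s = 0.85 f'_c a b / f_y = 0.85 × 6 × 5.018 × 16.8 / 75 = 5.733 in².

A_s ≈ 5.73 in²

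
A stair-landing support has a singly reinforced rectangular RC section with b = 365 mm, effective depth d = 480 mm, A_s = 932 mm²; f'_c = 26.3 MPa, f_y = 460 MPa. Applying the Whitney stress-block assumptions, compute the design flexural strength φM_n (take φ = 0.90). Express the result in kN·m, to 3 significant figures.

φM_n ≈ 175 kN·m

T = A_s f_y = 932 × 460 = 428720 N = 428.72 kN.
From C = T: a = T/(0.85 f'_c b) = 428720/(0.85 × 26.3 × 365) = 52.54 mm.
M_n = T(d − a/2) = 428.72 kN × (480 − 26.27) mm = 194.52 kN·m.
φM_n = 0.90 × 194.52 = 175.07 kN·m.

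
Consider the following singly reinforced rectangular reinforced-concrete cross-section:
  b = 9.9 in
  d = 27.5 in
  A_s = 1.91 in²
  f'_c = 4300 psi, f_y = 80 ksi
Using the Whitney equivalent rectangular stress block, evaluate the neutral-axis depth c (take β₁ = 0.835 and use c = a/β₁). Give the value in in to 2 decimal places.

T = A_s f_y = 1.91 × 80 = 152.8 kips.
a = T/(0.85 f'_c b) = 152.8/(0.85 × 4.3 × 9.9) = 4.2228 in.
With β₁ = 0.835, c = a/β₁ = 4.2228/0.835 = 5.06 in.

c ≈ 5.06 in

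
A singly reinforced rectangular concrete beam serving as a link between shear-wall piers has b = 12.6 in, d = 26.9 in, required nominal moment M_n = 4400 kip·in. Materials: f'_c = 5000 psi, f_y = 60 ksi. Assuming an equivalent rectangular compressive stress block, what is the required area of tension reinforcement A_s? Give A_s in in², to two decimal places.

From M_n = 0.85 f'_c a b (d − a/2):
a = d − √(d² − 2M_n/(0.85 f'_c b)) = 26.9 − √(26.9² − 2 × 4400/(0.85 × 5 × 12.6)) = 3.251 in.
A_s = 0.85 f'_c a b / f_y = 0.85 × 5 × 3.251 × 12.6 / 60 = 2.902 in².

A_s ≈ 2.90 in²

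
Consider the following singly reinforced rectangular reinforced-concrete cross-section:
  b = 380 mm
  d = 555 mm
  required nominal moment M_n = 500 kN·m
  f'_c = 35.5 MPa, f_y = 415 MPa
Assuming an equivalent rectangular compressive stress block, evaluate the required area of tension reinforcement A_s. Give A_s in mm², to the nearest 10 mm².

With M_n = 0.85 f'_c a b (d − a/2), solve the quadratic for a:
a = d − √(d² − 2M_n/(0.85 f'_c b)) = 555 − √(555² − 2 × 500×10⁶/(0.85 × 35.5 × 380)) = 85.09 mm.
A_s = 0.85 f'_c a b / f_y = 0.85 × 35.5 × 85.09 × 380 / 415 = 2351.0 mm².

A_s ≈ 2350 mm²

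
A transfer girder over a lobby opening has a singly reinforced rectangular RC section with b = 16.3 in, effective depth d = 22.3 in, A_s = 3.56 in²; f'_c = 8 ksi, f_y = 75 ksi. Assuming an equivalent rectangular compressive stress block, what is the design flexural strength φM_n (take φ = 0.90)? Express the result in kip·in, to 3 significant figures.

φM_n ≈ 5070 kip·in

T = A_s f_y = 3.56 × 75 = 267 kips.
a = T/(0.85 f'_c b) = 267/(0.85 × 8 × 16.3) = 2.409 in.
M_n = T(d − a/2) = 267 × (22.3 − 1.2045) = 5632.5 kip·in.
φM_n = 0.90 × 5632.5 = 5069.3 kip·in.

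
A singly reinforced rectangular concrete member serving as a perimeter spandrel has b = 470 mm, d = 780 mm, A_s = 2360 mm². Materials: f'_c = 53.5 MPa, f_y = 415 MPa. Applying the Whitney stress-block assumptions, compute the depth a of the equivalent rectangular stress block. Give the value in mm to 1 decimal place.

T = A_s f_y = 2360 × 415 = 979400 N = 979.4 kN.
Setting C = 0.85 f'_c a b equal to T: a = 979400/(0.85 × 53.5 × 470) = 45.8 mm.

a ≈ 45.8 mm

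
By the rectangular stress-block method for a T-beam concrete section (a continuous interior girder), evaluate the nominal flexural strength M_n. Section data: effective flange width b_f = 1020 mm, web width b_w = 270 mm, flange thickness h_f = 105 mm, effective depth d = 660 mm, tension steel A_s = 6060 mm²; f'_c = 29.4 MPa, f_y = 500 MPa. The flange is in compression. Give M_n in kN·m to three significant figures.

Tension: T = A_s f_y = 6060 × 500 = 3030000 N.
Try a within the flange: a = T/(0.85 f'_c b_f) = 3030000/(0.85 × 29.4 × 1020) = 118.87 mm.
a = 118.87 > h_f = 105 mm: the block extends into the web. Split into flange-overhang and web parts.
C_f = 0.85 f'_c (b_f − b_w) h_f = 0.85 × 29.4 × (1020 − 270) × 105 = 1967963 N.
Remaining web compression depth: a_w = (T − C_f)/(0.85 f'_c b_w) = (3030000 − 1967963)/(0.85 × 29.4 × 270) = 157.40 mm.
M_n = C_f(d − h_f/2) + (T − C_f)(d − a_w/2) = 1967963 × (660 − 52.5) + 1062037 × (660 − 78.7) = 1195.54 + 617.36 = 1812.90 × 10⁶ N·mm.
M_n = 1812.90 kN·m.

M_n ≈ 1810 kN·m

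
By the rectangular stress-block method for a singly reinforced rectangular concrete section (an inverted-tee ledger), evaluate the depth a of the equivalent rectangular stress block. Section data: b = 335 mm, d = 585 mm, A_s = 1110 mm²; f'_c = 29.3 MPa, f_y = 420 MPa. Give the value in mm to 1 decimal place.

a ≈ 55.9 mm

T = A_s f_y = 1110 × 420 = 466200 N = 466.2 kN.
Setting C = 0.85 f'_c a b equal to T: a = 466200/(0.85 × 29.3 × 335) = 55.9 mm.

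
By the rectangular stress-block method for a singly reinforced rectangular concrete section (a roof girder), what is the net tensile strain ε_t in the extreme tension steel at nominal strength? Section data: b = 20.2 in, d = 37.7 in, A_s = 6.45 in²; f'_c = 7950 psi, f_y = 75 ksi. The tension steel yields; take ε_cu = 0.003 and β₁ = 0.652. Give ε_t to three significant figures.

ε_t ≈ 0.0178

a = A_s f_y/(0.85 f'_c b) = 3.544 in.
β₁ = 0.652, so c = a/β₁ = 3.544/0.652 = 5.436 in.
From the linear strain diagram with ε_cu = 0.003: ε_t = 0.003 (d − c)/c = 0.003 × (37.7 − 5.436)/5.436 = 0.0178.
Since ε_t ≥ 0.005, the section is tension-controlled.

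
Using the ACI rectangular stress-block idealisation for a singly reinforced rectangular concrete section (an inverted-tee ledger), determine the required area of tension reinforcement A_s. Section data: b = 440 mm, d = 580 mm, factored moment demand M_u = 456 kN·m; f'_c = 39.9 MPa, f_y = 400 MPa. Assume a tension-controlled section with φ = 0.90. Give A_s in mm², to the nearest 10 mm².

M_n = M_u/φ = 456/0.90 = 506.667 kN·m.
With M_n = 0.85 f'_c a b (d − a/2), solve the quadratic for a:
a = d − √(d² − 2M_n/(0.85 f'_c b)) = 580 − √(580² − 2 × 506.667×10⁶/(0.85 × 39.9 × 440)) = 61.84 mm.
A_s = 0.85 f'_c a b / f_y = 0.85 × 39.9 × 61.84 × 440 / 400 = 2307.0 mm².

A_s ≈ 2310 mm²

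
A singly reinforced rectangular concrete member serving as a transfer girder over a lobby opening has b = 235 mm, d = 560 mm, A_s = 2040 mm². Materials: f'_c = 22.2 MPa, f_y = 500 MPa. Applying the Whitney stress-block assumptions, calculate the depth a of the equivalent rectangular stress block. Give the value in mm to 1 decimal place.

T = A_s f_y = 2040 × 500 = 1020000 N = 1020 kN.
Setting C = 0.85 f'_c a b equal to T: a = 1020000/(0.85 × 22.2 × 235) = 230.0 mm.

a ≈ 230.0 mm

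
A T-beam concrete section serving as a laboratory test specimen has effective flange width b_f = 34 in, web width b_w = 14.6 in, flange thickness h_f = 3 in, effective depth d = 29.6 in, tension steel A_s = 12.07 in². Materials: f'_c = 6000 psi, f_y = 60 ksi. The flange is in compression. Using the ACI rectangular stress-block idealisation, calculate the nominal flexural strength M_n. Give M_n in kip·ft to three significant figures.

M_n ≈ 1650 kip·ft

Tension: T = A_s f_y = 12.07 × 60 = 724.2 kips.
Try a within the flange: a = T/(0.85 f'_c b_f) = 724.2/(0.85 × 6 × 34) = 4.176 in.
a = 4.176 > h_f = 3 in: the block extends into the web. Split into flange-overhang and web parts.
C_f = 0.85 f'_c (b_f − b_w) h_f = 0.85 × 6 × (34 − 14.6) × 3 = 296.8 kips.
Remaining web compression depth: a_w = (T − C_f)/(0.85 f'_c b_w) = (724.2 − 296.8)/(0.85 × 6 × 14.6) = 5.740 in.
M_n = C_f(d − h_f/2) + (T − C_f)(d − a_w/2) = 296.8 × (29.6 − 1.5) + 427.4 × (29.6 − 2.87) = 8340.1 + 11424.4 = 19764.5 kip·in.
M_n = 19764.5/12 = 1647.04 kip·ft.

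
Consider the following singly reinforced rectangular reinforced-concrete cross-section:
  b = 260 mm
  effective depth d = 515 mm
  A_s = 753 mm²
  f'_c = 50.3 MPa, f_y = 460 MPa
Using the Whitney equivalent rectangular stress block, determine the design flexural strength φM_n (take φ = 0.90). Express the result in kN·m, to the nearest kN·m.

φM_n ≈ 156 kN·m

T = A_s f_y = 753 × 460 = 346380 N = 346.38 kN.
From C = T: a = T/(0.85 f'_c b) = 346380/(0.85 × 50.3 × 260) = 31.16 mm.
M_n = T(d − a/2) = 346.38 kN × (515 − 15.58) mm = 172.99 kN·m.
φM_n = 0.90 × 172.99 = 155.69 kN·m.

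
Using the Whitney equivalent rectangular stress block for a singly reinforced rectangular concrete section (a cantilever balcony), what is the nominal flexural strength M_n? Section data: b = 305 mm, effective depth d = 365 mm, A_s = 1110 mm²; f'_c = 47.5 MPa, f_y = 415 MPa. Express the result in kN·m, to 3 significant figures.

M_n ≈ 160 kN·m

T = A_s f_y = 1110 × 415 = 460650 N = 460.65 kN.
From C = T: a = T/(0.85 f'_c b) = 460650/(0.85 × 47.5 × 305) = 37.41 mm.
M_n = T(d − a/2) = 460.65 kN × (365 − 18.705) mm = 159.52 kN·m.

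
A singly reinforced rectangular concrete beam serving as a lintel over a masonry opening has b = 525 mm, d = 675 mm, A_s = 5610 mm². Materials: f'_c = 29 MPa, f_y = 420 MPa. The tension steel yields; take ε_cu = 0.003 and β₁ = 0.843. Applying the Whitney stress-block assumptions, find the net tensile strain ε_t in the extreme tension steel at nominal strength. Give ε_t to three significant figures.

ε_t ≈ 0.00638

a = A_s f_y/(0.85 f'_c b) = 182.07 mm.
β₁ = 0.843, so c = a/β₁ = 182.07/0.843 = 215.98 mm.
From the linear strain diagram with ε_cu = 0.003: ε_t = 0.003 (d − c)/c = 0.003 × (675 − 215.98)/215.98 = 0.00638.
Since ε_t ≥ 0.005, the section is tension-controlled.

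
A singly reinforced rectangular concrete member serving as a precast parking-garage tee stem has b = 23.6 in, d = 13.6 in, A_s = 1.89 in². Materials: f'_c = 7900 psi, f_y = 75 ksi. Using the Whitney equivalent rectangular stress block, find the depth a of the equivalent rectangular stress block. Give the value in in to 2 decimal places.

T = A_s f_y = 1.89 × 75 = 141.75 kips.
a = T/(0.85 f'_c b) = 141.75/(0.85 × 7.9 × 23.6) = 0.89 in.

a ≈ 0.89 in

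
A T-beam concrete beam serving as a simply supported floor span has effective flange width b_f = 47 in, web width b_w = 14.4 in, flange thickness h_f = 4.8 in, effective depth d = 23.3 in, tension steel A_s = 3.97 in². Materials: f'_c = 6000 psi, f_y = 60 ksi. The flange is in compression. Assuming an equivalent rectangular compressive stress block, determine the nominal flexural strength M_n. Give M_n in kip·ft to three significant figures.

Tension: T = A_s f_y = 3.97 × 60 = 238.2 kips.
Try a within the flange: a = T/(0.85 f'_c b_f) = 238.2/(0.85 × 6 × 47) = 0.994 in.
Since a = 0.994 ≤ h_f = 4.8 in, the stress block lies entirely in the flange; analyse as a rectangular beam of width b_f.
M_n = T(d − a/2) = 238.2 × (23.3 − 0.497) = 5431.7 kip·in.
M_n = 5431.7/12 = 452.64 kip·ft.

M_n ≈ 453 kip·ft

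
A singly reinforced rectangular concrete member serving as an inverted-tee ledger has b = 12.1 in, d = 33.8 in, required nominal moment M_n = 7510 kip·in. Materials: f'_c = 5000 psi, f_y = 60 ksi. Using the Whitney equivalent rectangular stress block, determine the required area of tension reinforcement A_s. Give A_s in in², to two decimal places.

A_s ≈ 3.98 in²

From M_n = 0.85 f'_c a b (d − a/2):
a = d − √(d² − 2M_n/(0.85 f'_c b)) = 33.8 − √(33.8² − 2 × 7510/(0.85 × 5 × 12.1)) = 4.639 in.
A_s = 0.85 f'_c a b / f_y = 0.85 × 5 × 4.639 × 12.1 / 60 = 3.976 in².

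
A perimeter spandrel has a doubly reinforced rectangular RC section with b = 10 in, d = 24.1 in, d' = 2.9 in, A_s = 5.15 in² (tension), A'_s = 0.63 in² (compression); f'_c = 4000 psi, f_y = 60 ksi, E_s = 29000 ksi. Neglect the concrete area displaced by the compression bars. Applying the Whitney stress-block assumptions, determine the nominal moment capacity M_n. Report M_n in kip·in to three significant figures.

Assume both steels yield.
a = (A_s − A'_s) f_y/(0.85 f'_c b) = (5.15 − 0.63) × 60/(0.85 × 4 × 10) = 7.976 in.
c = a/β₁ = 7.976/0.85 = 9.384 in; ε'_s = 0.003(c − d')/c = 0.0021 ≥ ε_y = 0.0021, so the compression steel yields.
M_n = (A_s − A'_s) f_y (d − a/2) + A'_s f_y (d − d') = 271.2 × (24.1 − 3.988) + 37.8 × (24.1 − 2.9) = 5454.4 + 801.4 = 6255.8 kip·in.

M_n ≈ 6260 kip·in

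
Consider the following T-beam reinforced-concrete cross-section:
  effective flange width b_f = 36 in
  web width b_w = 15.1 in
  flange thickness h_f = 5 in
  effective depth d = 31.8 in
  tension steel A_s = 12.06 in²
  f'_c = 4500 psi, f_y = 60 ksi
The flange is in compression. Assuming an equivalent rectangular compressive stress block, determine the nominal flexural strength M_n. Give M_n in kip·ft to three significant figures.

Tension: T = A_s f_y = 12.06 × 60 = 723.6 kips.
Try a within the flange: a = T/(0.85 f'_c b_f) = 723.6/(0.85 × 4.5 × 36) = 5.255 in.
a = 5.255 > h_f = 5 in: the block extends into the web. Split into flange-overhang and web parts.
C_f = 0.85 f'_c (b_f − b_w) h_f = 0.85 × 4.5 × (36 − 15.1) × 5 = 399.7 kips.
Remaining web compression depth: a_w = (T − C_f)/(0.85 f'_c b_w) = (723.6 − 399.7)/(0.85 × 4.5 × 15.1) = 5.608 in.
M_n = C_f(d − h_f/2) + (T − C_f)(d − a_w/2) = 399.7 × (31.8 − 2.5) + 323.9 × (31.8 − 2.804) = 11711.2 + 9391.8 = 21103.0 kip·in.
M_n = 21103.0/12 = 1758.58 kip·ft.

M_n ≈ 1760 kip·ft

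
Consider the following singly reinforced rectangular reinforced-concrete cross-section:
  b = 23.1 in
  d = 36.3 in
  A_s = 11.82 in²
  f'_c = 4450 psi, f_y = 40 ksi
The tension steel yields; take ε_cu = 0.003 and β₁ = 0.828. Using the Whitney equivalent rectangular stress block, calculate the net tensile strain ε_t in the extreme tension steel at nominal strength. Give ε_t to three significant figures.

a = A_s f_y/(0.85 f'_c b) = 5.411 in.
β₁ = 0.828, so c = a/β₁ = 5.411/0.828 = 6.535 in.
From the linear strain diagram with ε_cu = 0.003: ε_t = 0.003 (d − c)/c = 0.003 × (36.3 − 6.535)/6.535 = 0.0137.
Since ε_t ≥ 0.005, the section is tension-controlled.

ε_t ≈ 0.0137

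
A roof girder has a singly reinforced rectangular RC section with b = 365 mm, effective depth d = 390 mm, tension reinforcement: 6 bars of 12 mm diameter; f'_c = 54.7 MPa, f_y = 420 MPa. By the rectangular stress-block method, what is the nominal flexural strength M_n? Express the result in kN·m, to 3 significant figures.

M_n ≈ 109 kN·m

A_s = 6 × 113 = 678 mm².
T = A_s f_y = 678 × 420 = 284760 N = 284.76 kN.
From C = T: a = T/(0.85 f'_c b) = 284760/(0.85 × 54.7 × 365) = 16.78 mm.
M_n = T(d − a/2) = 284.76 kN × (390 − 8.39) mm = 108.67 kN·m.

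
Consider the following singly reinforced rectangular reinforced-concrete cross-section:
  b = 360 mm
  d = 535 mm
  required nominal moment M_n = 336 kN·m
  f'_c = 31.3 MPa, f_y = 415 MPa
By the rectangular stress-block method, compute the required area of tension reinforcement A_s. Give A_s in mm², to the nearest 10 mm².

A_s ≈ 1620 mm²

With M_n = 0.85 f'_c a b (d − a/2), solve the quadratic for a:
a = d − √(d² − 2M_n/(0.85 f'_c b)) = 535 − √(535² − 2 × 336×10⁶/(0.85 × 31.3 × 360)) = 70.17 mm.
A_s = 0.85 f'_c a b / f_y = 0.85 × 31.3 × 70.17 × 360 / 415 = 1619.5 mm².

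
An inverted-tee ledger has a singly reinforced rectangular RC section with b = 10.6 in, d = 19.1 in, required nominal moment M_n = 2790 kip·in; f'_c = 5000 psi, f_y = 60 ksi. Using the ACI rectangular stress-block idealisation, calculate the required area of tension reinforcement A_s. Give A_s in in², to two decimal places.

A_s ≈ 2.69 in²

From M_n = 0.85 f'_c a b (d − a/2):
a = d − √(d² − 2M_n/(0.85 f'_c b)) = 19.1 − √(19.1² − 2 × 2790/(0.85 × 5 × 10.6)) = 3.578 in.
A_s = 0.85 f'_c a b / f_y = 0.85 × 5 × 3.578 × 10.6 / 60 = 2.686 in².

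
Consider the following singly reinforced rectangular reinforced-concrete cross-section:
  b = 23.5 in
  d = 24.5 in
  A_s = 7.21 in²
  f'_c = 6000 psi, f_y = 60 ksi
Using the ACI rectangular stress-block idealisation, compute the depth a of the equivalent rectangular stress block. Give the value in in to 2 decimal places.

a ≈ 3.61 in

T = A_s f_y = 7.21 × 60 = 432.6 kips.
a = T/(0.85 f'_c b) = 432.6/(0.85 × 6 × 23.5) = 3.61 in.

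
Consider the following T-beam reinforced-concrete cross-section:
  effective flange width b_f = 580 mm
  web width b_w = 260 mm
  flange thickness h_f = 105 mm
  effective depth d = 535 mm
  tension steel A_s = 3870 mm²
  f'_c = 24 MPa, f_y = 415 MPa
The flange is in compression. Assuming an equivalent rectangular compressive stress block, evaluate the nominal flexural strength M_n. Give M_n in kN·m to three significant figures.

M_n ≈ 743 kN·m

Tension: T = A_s f_y = 3870 × 415 = 1606050 N.
Try a within the flange: a = T/(0.85 f'_c b_f) = 1606050/(0.85 × 24 × 580) = 135.74 mm.
a = 135.74 > h_f = 105 mm: the block extends into the web. Split into flange-overhang and web parts.
C_f = 0.85 f'_c (b_f − b_w) h_f = 0.85 × 24 × (580 − 260) × 105 = 685440 N.
Remaining web compression depth: a_w = (T − C_f)/(0.85 f'_c b_w) = (1606050 − 685440)/(0.85 × 24 × 260) = 173.57 mm.
M_n = C_f(d − h_f/2) + (T − C_f)(d − a_w/2) = 685440 × (535 − 52.5) + 920610 × (535 − 86.785) = 330.72 + 412.63 = 743.35 × 10⁶ N·mm.
M_n = 743.35 kN·m.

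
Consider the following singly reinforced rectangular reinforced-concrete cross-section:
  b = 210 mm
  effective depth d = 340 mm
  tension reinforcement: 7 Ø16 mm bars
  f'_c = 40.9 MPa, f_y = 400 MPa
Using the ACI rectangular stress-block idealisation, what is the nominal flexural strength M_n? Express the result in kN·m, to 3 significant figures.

M_n ≈ 170 kN·m

A_s = 7 × 201 = 1407 mm².
T = A_s f_y = 1407 × 400 = 562800 N = 562.8 kN.
From C = T: a = T/(0.85 f'_c b) = 562800/(0.85 × 40.9 × 210) = 77.09 mm.
M_n = T(d − a/2) = 562.8 kN × (340 − 38.545) mm = 169.66 kN·m.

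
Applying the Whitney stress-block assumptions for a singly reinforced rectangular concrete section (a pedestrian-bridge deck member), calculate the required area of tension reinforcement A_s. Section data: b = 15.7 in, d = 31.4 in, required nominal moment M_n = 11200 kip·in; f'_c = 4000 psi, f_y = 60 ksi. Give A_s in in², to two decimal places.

From M_n = 0.85 f'_c a b (d − a/2):
a = d − √(d² − 2M_n/(0.85 f'_c b)) = 31.4 − √(31.4² − 2 × 11200/(0.85 × 4 × 15.7)) = 7.602 in.
A_s = 0.85 f'_c a b / f_y = 0.85 × 4 × 7.602 × 15.7 / 60 = 6.763 in².

A_s ≈ 6.76 in²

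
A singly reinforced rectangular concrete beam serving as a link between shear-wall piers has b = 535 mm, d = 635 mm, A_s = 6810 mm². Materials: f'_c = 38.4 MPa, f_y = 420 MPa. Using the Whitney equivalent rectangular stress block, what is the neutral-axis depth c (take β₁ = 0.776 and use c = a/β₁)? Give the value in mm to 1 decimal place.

c ≈ 211.1 mm

T = A_s f_y = 6810 × 420 = 2860200 N = 2860.2 kN.
Setting C = 0.85 f'_c a b equal to T: a = 2860200/(0.85 × 38.4 × 535) = 163.792 mm.
With β₁ = 0.776, c = a/β₁ = 163.792/0.776 = 211.1 mm.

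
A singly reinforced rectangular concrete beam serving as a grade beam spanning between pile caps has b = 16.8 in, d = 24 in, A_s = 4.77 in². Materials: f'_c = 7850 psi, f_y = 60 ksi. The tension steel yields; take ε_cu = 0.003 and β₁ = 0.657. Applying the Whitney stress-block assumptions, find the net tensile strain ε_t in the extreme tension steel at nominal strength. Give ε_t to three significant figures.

a = A_s f_y/(0.85 f'_c b) = 2.553 in.
β₁ = 0.657, so c = a/β₁ = 2.553/0.657 = 3.886 in.
From the linear strain diagram with ε_cu = 0.003: ε_t = 0.003 (d − c)/c = 0.003 × (24 − 3.886)/3.886 = 0.0155.
Since ε_t ≥ 0.005, the section is tension-controlled.

ε_t ≈ 0.0155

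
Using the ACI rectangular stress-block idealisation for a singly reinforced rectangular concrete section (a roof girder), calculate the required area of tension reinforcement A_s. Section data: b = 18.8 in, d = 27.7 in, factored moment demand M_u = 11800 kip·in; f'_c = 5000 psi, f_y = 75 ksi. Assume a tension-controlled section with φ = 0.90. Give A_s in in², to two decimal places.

A_s ≈ 7.19 in²

M_n = M_u/φ = 11800/0.90 = 13111.1 kip·in.
From M_n = 0.85 f'_c a b (d − a/2):
a = d − √(d² − 2M_n/(0.85 f'_c b)) = 27.7 − √(27.7² − 2 × 13111.1/(0.85 × 5 × 18.8)) = 6.745 in.
A_s = 0.85 f'_c a b / f_y = 0.85 × 5 × 6.745 × 18.8 / 75 = 7.186 in².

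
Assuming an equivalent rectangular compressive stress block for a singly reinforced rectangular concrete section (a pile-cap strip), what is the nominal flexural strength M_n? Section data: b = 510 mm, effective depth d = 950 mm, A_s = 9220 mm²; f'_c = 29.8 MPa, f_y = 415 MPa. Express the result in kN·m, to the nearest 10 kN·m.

M_n ≈ 3070 kN·m

T = A_s f_y = 9220 × 415 = 3826300 N = 3826.3 kN.
From C = T: a = T/(0.85 f'_c b) = 3826300/(0.85 × 29.8 × 510) = 296.19 mm.
M_n = T(d − a/2) = 3826.3 kN × (950 − 148.095) mm = 3068.33 kN·m.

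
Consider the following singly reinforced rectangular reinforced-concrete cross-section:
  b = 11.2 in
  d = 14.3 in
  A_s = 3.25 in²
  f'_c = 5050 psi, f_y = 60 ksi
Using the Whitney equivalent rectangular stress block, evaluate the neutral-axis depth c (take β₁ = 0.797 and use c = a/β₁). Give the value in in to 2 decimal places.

c ≈ 5.09 in

T = A_s f_y = 3.25 × 60 = 195 kips.
a = T/(0.85 f'_c b) = 195/(0.85 × 5.05 × 11.2) = 4.0561 in.
With β₁ = 0.797, c = a/β₁ = 4.0561/0.797 = 5.09 in.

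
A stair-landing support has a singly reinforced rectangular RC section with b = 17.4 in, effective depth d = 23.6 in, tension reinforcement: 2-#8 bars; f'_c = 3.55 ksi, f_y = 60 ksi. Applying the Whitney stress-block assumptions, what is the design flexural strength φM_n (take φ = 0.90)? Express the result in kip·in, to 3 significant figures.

A_s = 2 × 0.79 = 1.58 in².
T = A_s f_y = 1.58 × 60 = 94.8 kips.
a = T/(0.85 f'_c b) = 94.8/(0.85 × 3.55 × 17.4) = 1.806 in.
M_n = T(d − a/2) = 94.8 × (23.6 − 0.903) = 2151.7 kip·in.
φM_n = 0.90 × 2151.7 = 1936.5 kip·in.

φM_n ≈ 1940 kip·in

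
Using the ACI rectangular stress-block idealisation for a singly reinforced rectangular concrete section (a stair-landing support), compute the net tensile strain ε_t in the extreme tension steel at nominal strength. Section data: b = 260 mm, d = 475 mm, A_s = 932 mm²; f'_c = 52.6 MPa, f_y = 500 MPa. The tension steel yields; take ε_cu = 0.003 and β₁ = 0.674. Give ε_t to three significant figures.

a = A_s f_y/(0.85 f'_c b) = 40.09 mm.
β₁ = 0.674, so c = a/β₁ = 40.09/0.674 = 59.48 mm.
From the linear strain diagram with ε_cu = 0.003: ε_t = 0.003 (d − c)/c = 0.003 × (475 − 59.48)/59.48 = 0.0210.
Since ε_t ≥ 0.005, the section is tension-controlled.

ε_t ≈ 0.0210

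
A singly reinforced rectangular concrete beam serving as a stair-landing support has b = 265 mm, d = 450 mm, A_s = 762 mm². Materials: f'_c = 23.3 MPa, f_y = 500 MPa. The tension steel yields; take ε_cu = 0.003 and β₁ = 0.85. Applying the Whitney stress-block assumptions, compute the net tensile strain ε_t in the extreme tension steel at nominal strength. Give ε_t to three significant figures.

ε_t ≈ 0.0128

a = A_s f_y/(0.85 f'_c b) = 72.59 mm.
β₁ = 0.85, so c = a/β₁ = 72.59/0.85 = 85.40 mm.
From the linear strain diagram with ε_cu = 0.003: ε_t = 0.003 (d − c)/c = 0.003 × (450 − 85.40)/85.40 = 0.0128.
Since ε_t ≥ 0.005, the section is tension-controlled.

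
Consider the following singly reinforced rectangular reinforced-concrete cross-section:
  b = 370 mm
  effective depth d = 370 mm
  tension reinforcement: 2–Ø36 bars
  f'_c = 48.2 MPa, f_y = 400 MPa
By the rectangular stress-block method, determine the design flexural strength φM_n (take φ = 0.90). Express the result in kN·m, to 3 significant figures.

φM_n ≈ 252 kN·m

A_s = 2 × 1018 = 2036 mm².
T = A_s f_y = 2036 × 400 = 814400 N = 814.4 kN.
From C = T: a = T/(0.85 f'_c b) = 814400/(0.85 × 48.2 × 370) = 53.72 mm.
M_n = T(d − a/2) = 814.4 kN × (370 − 26.86) mm = 279.45 kN·m.
φM_n = 0.90 × 279.45 = 251.51 kN·m.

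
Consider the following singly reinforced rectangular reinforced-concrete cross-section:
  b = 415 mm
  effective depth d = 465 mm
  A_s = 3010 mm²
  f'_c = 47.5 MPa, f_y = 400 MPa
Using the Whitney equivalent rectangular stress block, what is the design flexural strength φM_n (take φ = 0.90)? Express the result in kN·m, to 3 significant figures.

φM_n ≈ 465 kN·m

T = A_s f_y = 3010 × 400 = 1204000 N = 1204 kN.
From C = T: a = T/(0.85 f'_c b) = 1204000/(0.85 × 47.5 × 415) = 71.86 mm.
M_n = T(d − a/2) = 1204 kN × (465 − 35.93) mm = 516.60 kN·m.
φM_n = 0.90 × 516.60 = 464.94 kN·m.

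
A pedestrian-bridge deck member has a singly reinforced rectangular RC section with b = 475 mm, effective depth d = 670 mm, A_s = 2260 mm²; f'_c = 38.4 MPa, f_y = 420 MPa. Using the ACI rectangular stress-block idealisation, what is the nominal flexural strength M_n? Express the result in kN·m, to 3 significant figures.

T = A_s f_y = 2260 × 420 = 949200 N = 949.2 kN.
From C = T: a = T/(0.85 f'_c b) = 949200/(0.85 × 38.4 × 475) = 61.22 mm.
M_n = T(d − a/2) = 949.2 kN × (670 − 30.61) mm = 606.91 kN·m.

M_n ≈ 607 kN·m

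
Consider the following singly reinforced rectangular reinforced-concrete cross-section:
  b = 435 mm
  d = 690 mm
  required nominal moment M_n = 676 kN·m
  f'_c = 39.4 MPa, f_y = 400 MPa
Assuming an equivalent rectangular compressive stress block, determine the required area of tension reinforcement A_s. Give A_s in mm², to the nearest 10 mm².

With M_n = 0.85 f'_c a b (d − a/2), solve the quadratic for a:
a = d − √(d² − 2M_n/(0.85 f'_c b)) = 690 − √(690² − 2 × 676×10⁶/(0.85 × 39.4 × 435)) = 70.89 mm.
A_s = 0.85 f'_c a b / f_y = 0.85 × 39.4 × 70.89 × 435 / 400 = 2581.8 mm².

A_s ≈ 2580 mm²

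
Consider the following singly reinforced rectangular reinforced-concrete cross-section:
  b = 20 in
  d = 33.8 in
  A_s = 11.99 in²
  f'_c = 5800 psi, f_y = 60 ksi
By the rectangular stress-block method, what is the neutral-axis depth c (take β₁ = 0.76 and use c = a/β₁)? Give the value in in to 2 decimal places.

T = A_s f_y = 11.99 × 60 = 719.4 kips.
a = T/(0.85 f'_c b) = 719.4/(0.85 × 5.8 × 20) = 7.2961 in.
With β₁ = 0.76, c = a/β₁ = 7.2961/0.76 = 9.60 in.

c ≈ 9.60 in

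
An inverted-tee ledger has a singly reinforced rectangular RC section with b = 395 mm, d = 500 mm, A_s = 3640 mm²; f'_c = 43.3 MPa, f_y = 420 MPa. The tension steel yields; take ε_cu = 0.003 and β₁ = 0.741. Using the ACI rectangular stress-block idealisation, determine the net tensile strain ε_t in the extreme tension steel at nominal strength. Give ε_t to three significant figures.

a = A_s f_y/(0.85 f'_c b) = 105.16 mm.
β₁ = 0.741, so c = a/β₁ = 105.16/0.741 = 141.92 mm.
From the linear strain diagram with ε_cu = 0.003: ε_t = 0.003 (d − c)/c = 0.003 × (500 − 141.92)/141.92 = 0.00757.
Since ε_t ≥ 0.005, the section is tension-controlled.

ε_t ≈ 0.00757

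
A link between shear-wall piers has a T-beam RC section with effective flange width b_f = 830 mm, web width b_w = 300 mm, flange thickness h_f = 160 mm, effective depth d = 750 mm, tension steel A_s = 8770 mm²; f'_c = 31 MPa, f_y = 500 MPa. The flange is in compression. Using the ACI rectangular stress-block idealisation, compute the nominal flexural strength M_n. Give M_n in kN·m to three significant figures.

Tension: T = A_s f_y = 8770 × 500 = 4385000 N.
Try a within the flange: a = T/(0.85 f'_c b_f) = 4385000/(0.85 × 31 × 830) = 200.50 mm.
a = 200.50 > h_f = 160 mm: the block extends into the web. Split into flange-overhang and web parts.
C_f = 0.85 f'_c (b_f − b_w) h_f = 0.85 × 31 × (830 − 300) × 160 = 2234480 N.
Remaining web compression depth: a_w = (T − C_f)/(0.85 f'_c b_w) = (4385000 − 2234480)/(0.85 × 31 × 300) = 272.05 mm.
M_n = C_f(d − h_f/2) + (T − C_f)(d − a_w/2) = 2234480 × (750 − 80) + 2150520 × (750 − 136.025) = 1497.10 + 1320.37 = 2817.47 × 10⁶ N·mm.
M_n = 2817.47 kN·m.

M_n ≈ 2820 kN·m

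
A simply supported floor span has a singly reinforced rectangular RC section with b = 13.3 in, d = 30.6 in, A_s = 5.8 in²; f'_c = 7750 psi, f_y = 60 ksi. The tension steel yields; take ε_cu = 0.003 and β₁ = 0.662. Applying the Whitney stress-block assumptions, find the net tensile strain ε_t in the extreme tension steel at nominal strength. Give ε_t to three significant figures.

ε_t ≈ 0.0123

a = A_s f_y/(0.85 f'_c b) = 3.972 in.
β₁ = 0.662, so c = a/β₁ = 3.972/0.662 = 6.000 in.
From the linear strain diagram with ε_cu = 0.003: ε_t = 0.003 (d − c)/c = 0.003 × (30.6 − 6.000)/6.000 = 0.0123.
Since ε_t ≥ 0.005, the section is tension-controlled.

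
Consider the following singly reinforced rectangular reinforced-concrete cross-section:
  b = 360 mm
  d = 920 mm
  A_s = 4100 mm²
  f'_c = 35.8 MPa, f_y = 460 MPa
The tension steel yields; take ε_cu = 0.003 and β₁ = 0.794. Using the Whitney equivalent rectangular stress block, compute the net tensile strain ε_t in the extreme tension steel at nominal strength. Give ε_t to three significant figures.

ε_t ≈ 0.00973

a = A_s f_y/(0.85 f'_c b) = 172.16 mm.
β₁ = 0.794, so c = a/β₁ = 172.16/0.794 = 216.83 mm.
From the linear strain diagram with ε_cu = 0.003: ε_t = 0.003 (d − c)/c = 0.003 × (920 − 216.83)/216.83 = 0.00973.
Since ε_t ≥ 0.005, the section is tension-controlled.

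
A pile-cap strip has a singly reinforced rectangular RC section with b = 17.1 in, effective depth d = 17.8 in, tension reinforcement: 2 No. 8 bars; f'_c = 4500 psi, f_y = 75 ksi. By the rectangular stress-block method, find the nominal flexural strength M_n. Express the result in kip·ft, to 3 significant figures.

A_s = 2 × 0.79 = 1.58 in².
T = A_s f_y = 1.58 × 75 = 118.5 kips.
a = T/(0.85 f'_c b) = 118.5/(0.85 × 4.5 × 17.1) = 1.812 in.
M_n = T(d − a/2) = 118.5 × (17.8 − 0.906) = 2001.9 kip·in = 2001.9/12 = 166.83 kip·ft.

M_n ≈ 167 kip·ft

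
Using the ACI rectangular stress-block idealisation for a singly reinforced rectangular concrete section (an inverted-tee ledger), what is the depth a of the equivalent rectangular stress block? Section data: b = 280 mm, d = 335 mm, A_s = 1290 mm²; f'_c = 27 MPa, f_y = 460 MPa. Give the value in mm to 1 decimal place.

a ≈ 92.3 mm

T = A_s f_y = 1290 × 460 = 593400 N = 593.4 kN.
Setting C = 0.85 f'_c a b equal to T: a = 593400/(0.85 × 27 × 280) = 92.3 mm.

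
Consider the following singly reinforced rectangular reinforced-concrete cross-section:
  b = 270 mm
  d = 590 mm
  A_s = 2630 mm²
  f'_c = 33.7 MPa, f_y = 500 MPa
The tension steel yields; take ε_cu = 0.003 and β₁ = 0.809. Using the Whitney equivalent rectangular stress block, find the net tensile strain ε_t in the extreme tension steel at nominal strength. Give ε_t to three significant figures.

ε_t ≈ 0.00542

a = A_s f_y/(0.85 f'_c b) = 170.03 mm.
β₁ = 0.809, so c = a/β₁ = 170.03/0.809 = 210.17 mm.
From the linear strain diagram with ε_cu = 0.003: ε_t = 0.003 (d − c)/c = 0.003 × (590 − 210.17)/210.17 = 0.00542.
Since ε_t ≥ 0.005, the section is tension-controlled.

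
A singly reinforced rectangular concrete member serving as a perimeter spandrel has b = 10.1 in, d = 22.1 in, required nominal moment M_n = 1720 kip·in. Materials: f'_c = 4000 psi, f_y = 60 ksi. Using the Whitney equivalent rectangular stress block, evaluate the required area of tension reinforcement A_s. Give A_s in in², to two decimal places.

From M_n = 0.85 f'_c a b (d − a/2):
a = d − √(d² − 2M_n/(0.85 f'_c b)) = 22.1 − √(22.1² − 2 × 1720/(0.85 × 4 × 10.1)) = 2.396 in.
A_s = 0.85 f'_c a b / f_y = 0.85 × 4 × 2.396 × 10.1 / 60 = 1.371 in².

A_s ≈ 1.37 in²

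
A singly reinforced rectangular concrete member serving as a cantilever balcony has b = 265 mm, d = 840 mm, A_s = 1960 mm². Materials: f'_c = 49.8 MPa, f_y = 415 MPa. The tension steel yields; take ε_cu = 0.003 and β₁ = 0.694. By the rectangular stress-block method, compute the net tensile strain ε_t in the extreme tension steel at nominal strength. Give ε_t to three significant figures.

ε_t ≈ 0.0211

a = A_s f_y/(0.85 f'_c b) = 72.51 mm.
β₁ = 0.694, so c = a/β₁ = 72.51/0.694 = 104.48 mm.
From the linear strain diagram with ε_cu = 0.003: ε_t = 0.003 (d − c)/c = 0.003 × (840 − 104.48)/104.48 = 0.0211.
Since ε_t ≥ 0.005, the section is tension-controlled.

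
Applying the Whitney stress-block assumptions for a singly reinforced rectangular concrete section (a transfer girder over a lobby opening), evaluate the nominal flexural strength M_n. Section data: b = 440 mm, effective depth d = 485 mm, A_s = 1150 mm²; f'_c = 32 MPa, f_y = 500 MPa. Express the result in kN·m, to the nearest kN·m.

T = A_s f_y = 1150 × 500 = 575000 N = 575 kN.
From C = T: a = T/(0.85 f'_c b) = 575000/(0.85 × 32 × 440) = 48.04 mm.
M_n = T(d − a/2) = 575 kN × (485 − 24.02) mm = 265.06 kN·m.

M_n ≈ 265 kN·m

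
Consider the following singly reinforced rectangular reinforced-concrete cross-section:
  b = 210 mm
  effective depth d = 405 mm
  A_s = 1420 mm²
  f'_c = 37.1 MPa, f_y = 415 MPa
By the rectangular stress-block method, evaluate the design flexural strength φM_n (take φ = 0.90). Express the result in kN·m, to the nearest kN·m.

T = A_s f_y = 1420 × 415 = 589300 N = 589.3 kN.
From C = T: a = T/(0.85 f'_c b) = 589300/(0.85 × 37.1 × 210) = 88.99 mm.
M_n = T(d − a/2) = 589.3 kN × (405 − 44.495) mm = 212.45 kN·m.
φM_n = 0.90 × 212.45 = 191.21 kN·m.

φM_n ≈ 191 kN·m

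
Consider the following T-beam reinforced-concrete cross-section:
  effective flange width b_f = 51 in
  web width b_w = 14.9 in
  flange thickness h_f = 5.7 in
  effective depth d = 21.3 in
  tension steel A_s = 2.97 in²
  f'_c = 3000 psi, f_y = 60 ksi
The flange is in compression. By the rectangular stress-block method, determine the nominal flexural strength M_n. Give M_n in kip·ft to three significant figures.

Tension: T = A_s f_y = 2.97 × 60 = 178.2 kips.
Try a within the flange: a = T/(0.85 f'_c b_f) = 178.2/(0.85 × 3 × 51) = 1.370 in.
Since a = 1.370 ≤ h_f = 5.7 in, the stress block lies entirely in the flange; analyse as a rectangular beam of width b_f.
M_n = T(d − a/2) = 178.2 × (21.3 − 0.685) = 3673.6 kip·in.
M_n = 3673.6/12 = 306.13 kip·ft.

M_n ≈ 306 kip·ft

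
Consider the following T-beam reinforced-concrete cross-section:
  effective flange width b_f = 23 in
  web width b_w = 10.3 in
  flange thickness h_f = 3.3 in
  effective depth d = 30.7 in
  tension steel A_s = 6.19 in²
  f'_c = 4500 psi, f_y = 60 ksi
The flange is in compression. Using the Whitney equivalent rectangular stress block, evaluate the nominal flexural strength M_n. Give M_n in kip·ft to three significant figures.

M_n ≈ 881 kip·ft

Tension: T = A_s f_y = 6.19 × 60 = 371.4 kips.
Try a within the flange: a = T/(0.85 f'_c b_f) = 371.4/(0.85 × 4.5 × 23) = 4.222 in.
a = 4.222 > h_f = 3.3 in: the block extends into the web. Split into flange-overhang and web parts.
C_f = 0.85 f'_c (b_f − b_w) h_f = 0.85 × 4.5 × (23 − 10.3) × 3.3 = 160.3 kips.
Remaining web compression depth: a_w = (T − C_f)/(0.85 f'_c b_w) = (371.4 − 160.3)/(0.85 × 4.5 × 10.3) = 5.358 in.
M_n = C_f(d − h_f/2) + (T − C_f)(d − a_w/2) = 160.3 × (30.7 − 1.65) + 211.1 × (30.7 − 2.679) = 4656.7 + 5915.2 = 10571.9 kip·in.
M_n = 10571.9/12 = 880.99 kip·ft.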